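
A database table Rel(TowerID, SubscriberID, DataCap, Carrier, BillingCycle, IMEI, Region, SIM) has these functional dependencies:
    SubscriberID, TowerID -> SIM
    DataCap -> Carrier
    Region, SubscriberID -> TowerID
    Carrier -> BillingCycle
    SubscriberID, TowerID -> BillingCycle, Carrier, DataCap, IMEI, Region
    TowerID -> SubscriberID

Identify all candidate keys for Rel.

{Region, SubscriberID}, {TowerID}

{TowerID}⁺ = {BillingCycle, Carrier, DataCap, IMEI, Region, SIM, SubscriberID, TowerID}, which is every attribute, so {TowerID} is a candidate key.
{Region, SubscriberID}⁺ = {BillingCycle, Carrier, DataCap, IMEI, Region, SIM, SubscriberID, TowerID}, which is every attribute, so {Region, SubscriberID} is a candidate key.
These are minimal and exhaustive — every other superkey contains one of them.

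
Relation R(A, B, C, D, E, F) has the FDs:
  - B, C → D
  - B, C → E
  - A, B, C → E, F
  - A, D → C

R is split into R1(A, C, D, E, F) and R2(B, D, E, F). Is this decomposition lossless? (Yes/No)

No

Common attributes: {D, E, F}; their closure is {D, E, F}.
The closure covers neither R1 nor R2 entirely; the join is not lossless.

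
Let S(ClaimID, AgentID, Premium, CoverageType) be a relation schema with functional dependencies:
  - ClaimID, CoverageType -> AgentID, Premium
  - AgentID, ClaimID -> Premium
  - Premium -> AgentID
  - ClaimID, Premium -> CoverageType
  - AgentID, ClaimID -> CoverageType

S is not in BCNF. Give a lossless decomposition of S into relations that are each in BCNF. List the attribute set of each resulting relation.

Candidate keys of the original relation: {AgentID, ClaimID}, {ClaimID, CoverageType}, {ClaimID, Premium}.
In {AgentID, ClaimID, CoverageType, Premium}, {Premium} is not a superkey ({Premium}⁺ restricted to this set is {AgentID, Premium}), so split on Premium -> AgentID into {AgentID, Premium} and {ClaimID, CoverageType, Premium}.
{AgentID, Premium}: every determinant is a superkey — BCNF.
{ClaimID, CoverageType, Premium}: every determinant is a superkey — BCNF.

{AgentID, Premium}; {ClaimID, CoverageType, Premium}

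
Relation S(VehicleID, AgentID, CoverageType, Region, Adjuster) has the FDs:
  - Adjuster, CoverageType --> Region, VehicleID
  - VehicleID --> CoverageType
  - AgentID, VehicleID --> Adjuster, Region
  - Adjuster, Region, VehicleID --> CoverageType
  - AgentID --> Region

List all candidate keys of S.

{Adjuster, AgentID, CoverageType}, {AgentID, VehicleID}

{AgentID} never appears on the right of any FD, so every key must include it.
{AgentID, VehicleID}⁺ = {Adjuster, AgentID, CoverageType, Region, VehicleID}, which is every attribute, so {AgentID, VehicleID} is a candidate key.
{Adjuster, AgentID, CoverageType}⁺ = {Adjuster, AgentID, CoverageType, Region, VehicleID}, which is every attribute, so {Adjuster, AgentID, CoverageType} is a candidate key.
Any other superkey properly contains one of these, so there are no further candidate keys.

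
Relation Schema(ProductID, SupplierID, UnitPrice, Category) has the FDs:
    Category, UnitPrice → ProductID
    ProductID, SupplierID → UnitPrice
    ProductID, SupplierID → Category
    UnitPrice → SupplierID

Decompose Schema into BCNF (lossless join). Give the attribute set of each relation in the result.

{Category, ProductID, UnitPrice}; {SupplierID, UnitPrice}

Candidate keys of the original relation: {Category, UnitPrice}, {ProductID, SupplierID}, {ProductID, UnitPrice}.
{Category, ProductID, SupplierID, UnitPrice}: {UnitPrice} determines {SupplierID, UnitPrice} here but is not a superkey — split on UnitPrice → SupplierID, giving {SupplierID, UnitPrice} and {Category, ProductID, UnitPrice}.
{SupplierID, UnitPrice}: every determinant is a superkey — BCNF.
{Category, ProductID, UnitPrice}: every determinant is a superkey — BCNF.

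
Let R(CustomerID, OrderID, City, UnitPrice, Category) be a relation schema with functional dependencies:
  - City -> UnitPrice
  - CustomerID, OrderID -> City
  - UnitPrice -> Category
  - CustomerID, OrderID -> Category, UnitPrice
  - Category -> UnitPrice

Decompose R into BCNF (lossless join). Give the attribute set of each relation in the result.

{Category, UnitPrice}; {City, CustomerID, OrderID}; {City, UnitPrice}

Candidate key of the original relation: {CustomerID, OrderID}.
Within {Category, City, CustomerID, OrderID, UnitPrice}: {City}⁺ ∩ {Category, City, CustomerID, OrderID, UnitPrice} = {Category, City, UnitPrice}, not the whole set, so City -> Category, UnitPrice violates BCNF; decompose into {Category, City, UnitPrice} and {City, CustomerID, OrderID}.
Within {Category, City, UnitPrice}: {UnitPrice}⁺ ∩ {Category, City, UnitPrice} = {Category, UnitPrice}, not the whole set, so UnitPrice -> Category violates BCNF; decompose into {Category, UnitPrice} and {City, UnitPrice}.
{Category, UnitPrice} is in BCNF.
{City, UnitPrice} is in BCNF.
{City, CustomerID, OrderID} is in BCNF.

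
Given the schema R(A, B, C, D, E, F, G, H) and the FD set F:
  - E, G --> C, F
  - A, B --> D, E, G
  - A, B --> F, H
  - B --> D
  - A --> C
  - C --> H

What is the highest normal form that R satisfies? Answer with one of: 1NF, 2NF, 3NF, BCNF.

Candidate key: {A, B}. Prime attributes: {A, B}.
For E, G --> C, F we have {E, G}⁺ = {C, E, F, G, H}; {E, G} is not a superkey, so BCNF fails.
Because {C, F} are non-prime and the left side of E, G --> C, F is not a superkey, the relation is not in 3NF.
Since {A} ⊂ {A, B} and {A}⁺ ⊇ {C, H} with {C, H} non-prime, there is a partial dependency; 2NF fails.

1NF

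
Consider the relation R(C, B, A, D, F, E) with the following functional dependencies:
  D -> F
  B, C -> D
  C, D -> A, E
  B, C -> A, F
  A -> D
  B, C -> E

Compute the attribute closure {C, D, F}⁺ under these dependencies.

Start with {C, D, F}.
C, D -> A, E applies; add {A, E} → now {A, C, D, E, F}.
No further FD applies.

{A, C, D, E, F}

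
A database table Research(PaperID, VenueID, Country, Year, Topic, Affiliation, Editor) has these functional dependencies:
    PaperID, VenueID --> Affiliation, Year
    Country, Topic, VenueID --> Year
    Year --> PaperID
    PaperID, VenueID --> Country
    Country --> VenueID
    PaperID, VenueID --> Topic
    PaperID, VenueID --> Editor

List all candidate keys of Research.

{Country, PaperID}⁺ = {Affiliation, Country, Editor, PaperID, Topic, VenueID, Year}, which is every attribute, so {Country, PaperID} is a candidate key.
{Country, Topic}⁺ = {Affiliation, Country, Editor, PaperID, Topic, VenueID, Year}, which is every attribute, so {Country, Topic} is a candidate key.
{Country, Year}⁺ = {Affiliation, Country, Editor, PaperID, Topic, VenueID, Year}, which is every attribute, so {Country, Year} is a candidate key.
{PaperID, VenueID}⁺ = {Affiliation, Country, Editor, PaperID, Topic, VenueID, Year}, which is every attribute, so {PaperID, VenueID} is a candidate key.
{VenueID, Year}⁺ = {Affiliation, Country, Editor, PaperID, Topic, VenueID, Year}, which is every attribute, so {VenueID, Year} is a candidate key.
Any other superkey properly contains one of these, so there are no further candidate keys.

{Country, PaperID}, {Country, Topic}, {Country, Year}, {PaperID, VenueID}, {VenueID, Year}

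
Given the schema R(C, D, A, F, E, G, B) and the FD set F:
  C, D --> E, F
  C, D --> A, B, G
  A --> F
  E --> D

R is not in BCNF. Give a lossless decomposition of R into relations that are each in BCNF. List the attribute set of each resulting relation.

{A, B, C, E, G}; {A, F}; {D, E}

Candidate keys of the original relation: {C, D}, {C, E}.
In {A, B, C, D, E, F, G}, {A} is not a superkey ({A}⁺ restricted to this set is {A, F}), so split on A --> F into {A, F} and {A, B, C, D, E, G}.
{A, F}: every determinant is a superkey — BCNF.
In {A, B, C, D, E, G}, {E} is not a superkey ({E}⁺ restricted to this set is {D, E}), so split on E --> D into {D, E} and {A, B, C, E, G}.
{D, E}: every determinant is a superkey — BCNF.
{A, B, C, E, G}: every determinant is a superkey — BCNF.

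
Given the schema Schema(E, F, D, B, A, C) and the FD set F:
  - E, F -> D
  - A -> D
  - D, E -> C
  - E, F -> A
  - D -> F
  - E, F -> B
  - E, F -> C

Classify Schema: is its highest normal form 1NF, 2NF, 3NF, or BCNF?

3NF

Candidate keys: {A, E}, {D, E}, {E, F}. Prime attributes: {A, D, E, F}.
A -> D breaks BCNF: {A}⁺ = {A, D, F}, so {A} is not a superkey.
Since {D} ⊆ prime attributes and every other non-superkey FD also has a prime right side, the schema is in 3NF.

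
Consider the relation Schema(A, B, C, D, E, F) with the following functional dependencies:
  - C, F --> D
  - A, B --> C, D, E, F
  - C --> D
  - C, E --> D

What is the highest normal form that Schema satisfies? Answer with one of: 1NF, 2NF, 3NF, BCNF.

2NF

Candidate key: {A, B}. Prime attributes: {A, B}.
For C, F --> D we have {C, F}⁺ = {C, D, F}; {C, F} is not a superkey, so BCNF fails.
C, F --> D has non-prime {D} on the right and a non-superkey on the left, so 3NF fails.
Checking every proper subset of each key, none determines a non-prime attribute — 2NF is satisfied.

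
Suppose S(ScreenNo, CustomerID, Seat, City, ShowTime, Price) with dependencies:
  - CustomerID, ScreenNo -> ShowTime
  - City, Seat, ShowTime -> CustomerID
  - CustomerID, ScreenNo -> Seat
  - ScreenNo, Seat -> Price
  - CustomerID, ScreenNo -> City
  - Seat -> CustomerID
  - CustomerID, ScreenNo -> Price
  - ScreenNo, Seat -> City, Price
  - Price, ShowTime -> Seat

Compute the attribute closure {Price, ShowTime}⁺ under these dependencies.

{CustomerID, Price, Seat, ShowTime}

Start with {Price, ShowTime}.
Price, ShowTime -> Seat applies; add {Seat} → now {Price, Seat, ShowTime}.
Seat -> CustomerID applies; add {CustomerID} → now {CustomerID, Price, Seat, ShowTime}.
No further FD applies.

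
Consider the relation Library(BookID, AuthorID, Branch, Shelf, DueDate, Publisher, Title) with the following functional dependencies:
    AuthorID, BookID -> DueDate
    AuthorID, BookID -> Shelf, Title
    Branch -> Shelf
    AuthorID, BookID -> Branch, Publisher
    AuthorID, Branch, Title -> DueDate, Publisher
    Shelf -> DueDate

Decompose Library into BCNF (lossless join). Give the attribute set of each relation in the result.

Candidate key of the original relation: {AuthorID, BookID}.
{AuthorID, BookID, Branch, DueDate, Publisher, Shelf, Title}: {Branch} determines {Branch, DueDate, Shelf} here but is not a superkey — split on Branch -> DueDate, Shelf, giving {Branch, DueDate, Shelf} and {AuthorID, BookID, Branch, Publisher, Title}.
{Branch, DueDate, Shelf}: {Shelf} determines {DueDate, Shelf} here but is not a superkey — split on Shelf -> DueDate, giving {DueDate, Shelf} and {Branch, Shelf}.
{DueDate, Shelf} has no BCNF violation.
{Branch, Shelf} has no BCNF violation.
{AuthorID, BookID, Branch, Publisher, Title}: {AuthorID, Branch, Title} determines {AuthorID, Branch, Publisher, Title} here but is not a superkey — split on AuthorID, Branch, Title -> Publisher, giving {AuthorID, Branch, Publisher, Title} and {AuthorID, BookID, Branch, Title}.
{AuthorID, Branch, Publisher, Title} has no BCNF violation.
{AuthorID, BookID, Branch, Title} has no BCNF violation.

{AuthorID, BookID, Branch, Title}; {AuthorID, Branch, Publisher, Title}; {Branch, Shelf}; {DueDate, Shelf}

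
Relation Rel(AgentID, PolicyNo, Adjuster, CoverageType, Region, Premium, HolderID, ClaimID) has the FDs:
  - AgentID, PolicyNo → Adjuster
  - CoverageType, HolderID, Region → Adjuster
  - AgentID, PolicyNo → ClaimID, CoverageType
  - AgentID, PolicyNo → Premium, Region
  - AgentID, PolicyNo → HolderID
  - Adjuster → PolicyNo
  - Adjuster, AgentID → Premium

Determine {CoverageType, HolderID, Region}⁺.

Start with {CoverageType, HolderID, Region}.
CoverageType, HolderID, Region → Adjuster applies; add {Adjuster} → now {Adjuster, CoverageType, HolderID, Region}.
Adjuster → PolicyNo applies; add {PolicyNo} → now {Adjuster, CoverageType, HolderID, PolicyNo, Region}.
No further FD applies.

{Adjuster, CoverageType, HolderID, PolicyNo, Region}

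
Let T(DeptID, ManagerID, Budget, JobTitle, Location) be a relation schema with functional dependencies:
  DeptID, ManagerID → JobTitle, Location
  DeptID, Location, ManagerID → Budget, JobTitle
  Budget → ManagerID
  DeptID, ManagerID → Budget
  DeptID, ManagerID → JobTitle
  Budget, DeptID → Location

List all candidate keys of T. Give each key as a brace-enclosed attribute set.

{Budget, DeptID}, {DeptID, ManagerID}

No FD produces {DeptID}, so it must be in every candidate key.
{Budget, DeptID}⁺ = {Budget, DeptID, JobTitle, Location, ManagerID} — all of the relation — so {Budget, DeptID} is a candidate key.
{DeptID, ManagerID}⁺ = {Budget, DeptID, JobTitle, Location, ManagerID} — all of the relation — so {DeptID, ManagerID} is a candidate key.
No proper subset of any of these is a key, and no other minimal superkey exists.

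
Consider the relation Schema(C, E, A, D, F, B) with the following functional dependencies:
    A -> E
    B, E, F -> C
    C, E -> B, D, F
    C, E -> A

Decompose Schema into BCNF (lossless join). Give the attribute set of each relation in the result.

Candidate keys of the original relation: {A, B, F}, {A, C}, {B, E, F}, {C, E}.
{A, B, C, D, E, F}: {A} determines {A, E} here but is not a superkey — split on A -> E, giving {A, E} and {A, B, C, D, F}.
{A, E} has no BCNF violation.
{A, B, C, D, F} has no BCNF violation.

{A, B, C, D, F}; {A, E}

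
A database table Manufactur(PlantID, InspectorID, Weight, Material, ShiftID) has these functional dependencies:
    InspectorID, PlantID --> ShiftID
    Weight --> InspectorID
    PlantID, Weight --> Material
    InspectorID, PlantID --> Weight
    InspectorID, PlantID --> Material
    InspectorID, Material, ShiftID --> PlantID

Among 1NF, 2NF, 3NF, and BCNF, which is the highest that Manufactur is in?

3NF

Candidate keys: {InspectorID, Material, ShiftID}, {InspectorID, PlantID}, {Material, ShiftID, Weight}, {PlantID, Weight}. Prime attributes: {InspectorID, Material, PlantID, ShiftID, Weight}.
Weight --> InspectorID: {Weight}⁺ = {InspectorID, Weight}, which is not all of the attributes, so the left side is not a superkey — BCNF is violated.
Its right-hand attributes {InspectorID} are all prime, as are those of every other non-superkey FD — the relation is in 3NF.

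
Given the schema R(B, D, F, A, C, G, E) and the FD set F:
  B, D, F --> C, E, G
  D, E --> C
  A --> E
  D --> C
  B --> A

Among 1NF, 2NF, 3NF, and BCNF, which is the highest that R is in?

1NF

Candidate key: {B, D, F}. Prime attributes: {B, D, F}.
D, E --> C breaks BCNF: {D, E}⁺ = {C, D, E}, so {D, E} is not a superkey.
D, E --> C determines the non-prime attribute {C} from a non-superkey — 3NF is violated.
{B} is a proper subset of the key {B, D, F}, and {B}⁺ contains the non-prime attributes {A, E} — a partial dependency, so 2NF is violated.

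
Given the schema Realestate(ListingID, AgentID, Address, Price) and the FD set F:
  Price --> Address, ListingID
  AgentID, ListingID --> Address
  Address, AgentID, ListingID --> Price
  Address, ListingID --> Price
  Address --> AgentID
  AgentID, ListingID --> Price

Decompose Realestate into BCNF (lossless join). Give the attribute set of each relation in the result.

{Address, AgentID}; {Address, ListingID, Price}

Candidate keys of the original relation: {Address, ListingID}, {AgentID, ListingID}, {Price}.
Within {Address, AgentID, ListingID, Price}: {Address}⁺ ∩ {Address, AgentID, ListingID, Price} = {Address, AgentID}, not the whole set, so Address --> AgentID violates BCNF; decompose into {Address, AgentID} and {Address, ListingID, Price}.
{Address, AgentID}: every determinant is a superkey — BCNF.
{Address, ListingID, Price}: every determinant is a superkey — BCNF.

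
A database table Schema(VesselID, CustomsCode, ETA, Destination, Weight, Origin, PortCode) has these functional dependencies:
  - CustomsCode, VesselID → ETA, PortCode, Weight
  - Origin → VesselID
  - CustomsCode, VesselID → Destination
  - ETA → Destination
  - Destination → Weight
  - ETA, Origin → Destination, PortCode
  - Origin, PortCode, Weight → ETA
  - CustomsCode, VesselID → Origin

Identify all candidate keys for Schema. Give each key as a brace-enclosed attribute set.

{CustomsCode, Origin}, {CustomsCode, VesselID}

{CustomsCode} never appears on the right of any FD, so every key must include it.
{CustomsCode, Origin}⁺ = {CustomsCode, Destination, ETA, Origin, PortCode, VesselID, Weight} — all of the relation — so {CustomsCode, Origin} is a candidate key.
{CustomsCode, VesselID}⁺ = {CustomsCode, Destination, ETA, Origin, PortCode, VesselID, Weight} — all of the relation — so {CustomsCode, VesselID} is a candidate key.
Any other superkey properly contains one of these, so there are no further candidate keys.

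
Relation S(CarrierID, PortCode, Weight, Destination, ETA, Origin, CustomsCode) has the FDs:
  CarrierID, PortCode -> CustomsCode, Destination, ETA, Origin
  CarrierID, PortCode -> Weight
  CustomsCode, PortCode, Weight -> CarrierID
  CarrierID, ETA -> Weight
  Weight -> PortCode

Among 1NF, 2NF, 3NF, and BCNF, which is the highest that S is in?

Candidate keys: {CarrierID, ETA}, {CarrierID, PortCode}, {CarrierID, Weight}, {CustomsCode, Weight}. Prime attributes: {CarrierID, CustomsCode, ETA, PortCode, Weight}.
Weight -> PortCode breaks BCNF: {Weight}⁺ = {PortCode, Weight}, so {Weight} is not a superkey.
Since {PortCode} ⊆ prime attributes and every other non-superkey FD also has a prime right side, the schema is in 3NF.

3NF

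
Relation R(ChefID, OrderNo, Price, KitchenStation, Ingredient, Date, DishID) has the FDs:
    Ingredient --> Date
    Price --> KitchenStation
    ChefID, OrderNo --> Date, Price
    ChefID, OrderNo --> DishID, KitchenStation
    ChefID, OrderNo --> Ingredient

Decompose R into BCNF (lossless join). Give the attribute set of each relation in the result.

Candidate key of the original relation: {ChefID, OrderNo}.
In {ChefID, Date, DishID, Ingredient, KitchenStation, OrderNo, Price}, {Ingredient} is not a superkey ({Ingredient}⁺ restricted to this set is {Date, Ingredient}), so split on Ingredient --> Date into {Date, Ingredient} and {ChefID, DishID, Ingredient, KitchenStation, OrderNo, Price}.
{Date, Ingredient}: every determinant is a superkey — BCNF.
In {ChefID, DishID, Ingredient, KitchenStation, OrderNo, Price}, {Price} is not a superkey ({Price}⁺ restricted to this set is {KitchenStation, Price}), so split on Price --> KitchenStation into {KitchenStation, Price} and {ChefID, DishID, Ingredient, OrderNo, Price}.
{KitchenStation, Price}: every determinant is a superkey — BCNF.
{ChefID, DishID, Ingredient, OrderNo, Price}: every determinant is a superkey — BCNF.

{ChefID, DishID, Ingredient, OrderNo, Price}; {Date, Ingredient}; {KitchenStation, Price}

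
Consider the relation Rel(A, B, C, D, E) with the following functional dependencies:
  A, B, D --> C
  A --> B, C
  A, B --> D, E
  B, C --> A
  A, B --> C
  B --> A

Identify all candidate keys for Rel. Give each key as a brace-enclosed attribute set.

{A}⁺ = {A, B, C, D, E} — all of the relation — so {A} is a candidate key.
{B}⁺ = {A, B, C, D, E} — all of the relation — so {B} is a candidate key.
No proper subset of any of these is a key, and no other minimal superkey exists.

{A}, {B}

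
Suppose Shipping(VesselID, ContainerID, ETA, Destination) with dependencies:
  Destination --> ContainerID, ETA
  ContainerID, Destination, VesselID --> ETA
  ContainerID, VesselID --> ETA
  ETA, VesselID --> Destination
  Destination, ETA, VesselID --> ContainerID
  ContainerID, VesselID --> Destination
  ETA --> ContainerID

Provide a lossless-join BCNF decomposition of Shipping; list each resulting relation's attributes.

Candidate keys of the original relation: {ContainerID, VesselID}, {Destination, VesselID}, {ETA, VesselID}.
{ContainerID, Destination, ETA, VesselID}: {Destination} determines {ContainerID, Destination, ETA} here but is not a superkey — split on Destination --> ContainerID, ETA, giving {ContainerID, Destination, ETA} and {Destination, VesselID}.
{ContainerID, Destination, ETA}: {ETA} determines {ContainerID, ETA} here but is not a superkey — split on ETA --> ContainerID, giving {ContainerID, ETA} and {Destination, ETA}.
{ContainerID, ETA}: every determinant is a superkey — BCNF.
{Destination, ETA}: every determinant is a superkey — BCNF.
{Destination, VesselID}: every determinant is a superkey — BCNF.

{ContainerID, ETA}; {Destination, ETA}; {Destination, VesselID}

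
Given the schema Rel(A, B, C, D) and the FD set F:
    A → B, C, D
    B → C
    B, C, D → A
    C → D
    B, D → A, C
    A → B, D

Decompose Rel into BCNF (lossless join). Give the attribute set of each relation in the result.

{A, B, C}; {C, D}

Candidate keys of the original relation: {A}, {B}.
{A, B, C, D}: {C} determines {C, D} here but is not a superkey — split on C → D, giving {C, D} and {A, B, C}.
{C, D} is in BCNF.
{A, B, C} is in BCNF.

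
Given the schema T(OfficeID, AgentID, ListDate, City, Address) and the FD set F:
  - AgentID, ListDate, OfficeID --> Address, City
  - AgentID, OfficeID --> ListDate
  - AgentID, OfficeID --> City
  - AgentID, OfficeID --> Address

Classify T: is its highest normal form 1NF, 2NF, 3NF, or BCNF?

BCNF

Candidate key: {AgentID, OfficeID}. Prime attributes: {AgentID, OfficeID}.
Each dependency's left side is a superkey — BCNF holds.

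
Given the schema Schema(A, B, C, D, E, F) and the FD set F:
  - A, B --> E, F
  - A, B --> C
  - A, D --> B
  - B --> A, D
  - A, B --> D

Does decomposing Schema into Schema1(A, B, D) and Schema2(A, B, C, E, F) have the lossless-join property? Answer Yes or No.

Yes

The shared attributes are {A, B} and {A, B}⁺ = {A, B, C, D, E, F}.
Schema1 is contained in that closure, so Schema1 ∩ Schema2 --> Schema1 holds and the join is lossless.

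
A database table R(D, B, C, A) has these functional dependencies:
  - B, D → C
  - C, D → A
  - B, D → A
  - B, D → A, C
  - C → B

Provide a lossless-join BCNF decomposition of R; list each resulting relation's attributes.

{A, C, D}; {B, C}

Candidate keys of the original relation: {B, D}, {C, D}.
In {A, B, C, D}, {C} is not a superkey ({C}⁺ restricted to this set is {B, C}), so split on C → B into {B, C} and {A, C, D}.
{B, C} has no BCNF violation.
{A, C, D} has no BCNF violation.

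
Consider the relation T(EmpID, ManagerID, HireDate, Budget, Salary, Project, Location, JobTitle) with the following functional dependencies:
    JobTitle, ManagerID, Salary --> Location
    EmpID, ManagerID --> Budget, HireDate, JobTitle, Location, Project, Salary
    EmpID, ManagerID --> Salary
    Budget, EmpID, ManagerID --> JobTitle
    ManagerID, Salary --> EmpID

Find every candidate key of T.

Attributes never on any right-hand side: {ManagerID} — every candidate key must contain it.
Closure of {EmpID, ManagerID} is {Budget, EmpID, HireDate, JobTitle, Location, ManagerID, Project, Salary}, the whole schema; {EmpID, ManagerID} is a candidate key.
Closure of {ManagerID, Salary} is {Budget, EmpID, HireDate, JobTitle, Location, ManagerID, Project, Salary}, the whole schema; {ManagerID, Salary} is a candidate key.
Any other superkey properly contains one of these, so there are no further candidate keys.

{EmpID, ManagerID}, {ManagerID, Salary}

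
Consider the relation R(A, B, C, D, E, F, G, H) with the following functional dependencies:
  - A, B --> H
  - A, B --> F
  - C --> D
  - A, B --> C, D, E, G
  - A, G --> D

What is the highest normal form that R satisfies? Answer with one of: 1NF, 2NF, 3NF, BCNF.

Candidate key: {A, B}. Prime attributes: {A, B}.
C --> D breaks BCNF: {C}⁺ = {C, D}, so {C} is not a superkey.
C --> D determines the non-prime attribute {D} from a non-superkey — 3NF is violated.
No proper subset of a key has a non-prime attribute in its closure, so there is no partial dependency; 2NF holds.

2NF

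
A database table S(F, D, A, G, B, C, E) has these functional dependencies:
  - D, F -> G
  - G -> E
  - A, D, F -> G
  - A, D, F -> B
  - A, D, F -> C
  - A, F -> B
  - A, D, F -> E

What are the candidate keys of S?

No FD produces {A, D, F}, so they must be in every candidate key.
{A, D, F} is a candidate key since {A, D, F}⁺ = {A, B, C, D, E, F, G} covers every attribute.
No other minimal set has full closure, so this is the only candidate key.

{A, D, F}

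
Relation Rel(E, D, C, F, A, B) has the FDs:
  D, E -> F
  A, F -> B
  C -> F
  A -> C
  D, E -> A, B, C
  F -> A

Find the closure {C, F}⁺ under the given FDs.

Start with {C, F}.
F -> A applies; add {A} → now {A, C, F}.
A, F -> B applies; add {B} → now {A, B, C, F}.
No further FD applies.

{A, B, C, F}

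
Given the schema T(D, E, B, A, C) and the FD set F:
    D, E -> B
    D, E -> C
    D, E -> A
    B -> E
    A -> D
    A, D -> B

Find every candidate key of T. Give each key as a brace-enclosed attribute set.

{A} is a candidate key since {A}⁺ = {A, B, C, D, E} covers every attribute.
{B, D} is a candidate key since {B, D}⁺ = {A, B, C, D, E} covers every attribute.
{D, E} is a candidate key since {D, E}⁺ = {A, B, C, D, E} covers every attribute.
Any other superkey properly contains one of these, so there are no further candidate keys.

{A}, {B, D}, {D, E}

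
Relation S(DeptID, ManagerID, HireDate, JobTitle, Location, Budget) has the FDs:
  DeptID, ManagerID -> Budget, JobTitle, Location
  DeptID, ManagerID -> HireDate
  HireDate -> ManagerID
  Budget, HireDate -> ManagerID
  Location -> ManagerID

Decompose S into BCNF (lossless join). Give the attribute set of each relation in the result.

{Budget, DeptID, HireDate, JobTitle, Location}; {HireDate, ManagerID}

Candidate keys of the original relation: {DeptID, HireDate}, {DeptID, Location}, {DeptID, ManagerID}.
Within {Budget, DeptID, HireDate, JobTitle, Location, ManagerID}: {HireDate}⁺ ∩ {Budget, DeptID, HireDate, JobTitle, Location, ManagerID} = {HireDate, ManagerID}, not the whole set, so HireDate -> ManagerID violates BCNF; decompose into {HireDate, ManagerID} and {Budget, DeptID, HireDate, JobTitle, Location}.
{HireDate, ManagerID}: every determinant is a superkey — BCNF.
{Budget, DeptID, HireDate, JobTitle, Location}: every determinant is a superkey — BCNF.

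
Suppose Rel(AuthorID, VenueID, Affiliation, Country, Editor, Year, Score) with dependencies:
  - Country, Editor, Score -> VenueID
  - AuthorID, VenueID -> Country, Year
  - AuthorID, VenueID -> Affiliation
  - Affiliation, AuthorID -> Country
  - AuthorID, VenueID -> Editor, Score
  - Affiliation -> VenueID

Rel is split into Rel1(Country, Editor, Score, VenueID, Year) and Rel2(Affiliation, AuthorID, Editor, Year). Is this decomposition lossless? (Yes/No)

Rel1 ∩ Rel2 = {Editor, Year}; its closure under F is {Editor, Year}.
Neither Rel1 nor Rel2 is contained in that closure, so the decomposition is lossy.

No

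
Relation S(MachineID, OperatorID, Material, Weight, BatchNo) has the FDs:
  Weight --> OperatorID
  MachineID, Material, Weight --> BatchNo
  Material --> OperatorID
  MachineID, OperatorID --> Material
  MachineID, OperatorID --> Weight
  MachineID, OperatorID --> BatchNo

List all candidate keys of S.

Attributes never on any right-hand side: {MachineID} — every candidate key must contain it.
{MachineID, Material}⁺ = {BatchNo, MachineID, Material, OperatorID, Weight} — all of the relation — so {MachineID, Material} is a candidate key.
{MachineID, OperatorID}⁺ = {BatchNo, MachineID, Material, OperatorID, Weight} — all of the relation — so {MachineID, OperatorID} is a candidate key.
{MachineID, Weight}⁺ = {BatchNo, MachineID, Material, OperatorID, Weight} — all of the relation — so {MachineID, Weight} is a candidate key.
These are minimal and exhaustive — every other superkey contains one of them.

{MachineID, Material}, {MachineID, OperatorID}, {MachineID, Weight}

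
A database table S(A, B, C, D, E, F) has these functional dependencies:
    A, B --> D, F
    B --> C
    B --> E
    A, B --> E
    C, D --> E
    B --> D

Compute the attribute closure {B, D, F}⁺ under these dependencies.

{B, C, D, E, F}

Start with {B, D, F}.
B --> C applies; add {C} → now {B, C, D, F}.
B --> E applies; add {E} → now {B, C, D, E, F}.
No further FD applies.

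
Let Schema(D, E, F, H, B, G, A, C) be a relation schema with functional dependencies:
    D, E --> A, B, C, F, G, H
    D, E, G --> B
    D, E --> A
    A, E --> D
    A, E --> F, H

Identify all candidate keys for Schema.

{A, E}, {D, E}

No FD produces {E}, so it must be in every candidate key.
Closure of {A, E} is {A, B, C, D, E, F, G, H}, the whole schema; {A, E} is a candidate key.
Closure of {D, E} is {A, B, C, D, E, F, G, H}, the whole schema; {D, E} is a candidate key.
Any other superkey properly contains one of these, so there are no further candidate keys.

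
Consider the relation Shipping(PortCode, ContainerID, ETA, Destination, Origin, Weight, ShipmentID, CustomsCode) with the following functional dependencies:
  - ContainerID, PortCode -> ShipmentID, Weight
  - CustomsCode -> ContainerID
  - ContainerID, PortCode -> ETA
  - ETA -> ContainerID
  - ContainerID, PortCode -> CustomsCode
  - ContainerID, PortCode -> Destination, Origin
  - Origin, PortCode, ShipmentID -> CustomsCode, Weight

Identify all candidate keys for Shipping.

{PortCode} never appears on the right of any FD, so every key must include it.
Closure of {ContainerID, PortCode} is {ContainerID, CustomsCode, Destination, ETA, Origin, PortCode, ShipmentID, Weight}, the whole schema; {ContainerID, PortCode} is a candidate key.
Closure of {CustomsCode, PortCode} is {ContainerID, CustomsCode, Destination, ETA, Origin, PortCode, ShipmentID, Weight}, the whole schema; {CustomsCode, PortCode} is a candidate key.
Closure of {ETA, PortCode} is {ContainerID, CustomsCode, Destination, ETA, Origin, PortCode, ShipmentID, Weight}, the whole schema; {ETA, PortCode} is a candidate key.
Closure of {Origin, PortCode, ShipmentID} is {ContainerID, CustomsCode, Destination, ETA, Origin, PortCode, ShipmentID, Weight}, the whole schema; {Origin, PortCode, ShipmentID} is a candidate key.
No proper subset of any of these is a key, and no other minimal superkey exists.

{ContainerID, PortCode}, {CustomsCode, PortCode}, {ETA, PortCode}, {Origin, PortCode, ShipmentID}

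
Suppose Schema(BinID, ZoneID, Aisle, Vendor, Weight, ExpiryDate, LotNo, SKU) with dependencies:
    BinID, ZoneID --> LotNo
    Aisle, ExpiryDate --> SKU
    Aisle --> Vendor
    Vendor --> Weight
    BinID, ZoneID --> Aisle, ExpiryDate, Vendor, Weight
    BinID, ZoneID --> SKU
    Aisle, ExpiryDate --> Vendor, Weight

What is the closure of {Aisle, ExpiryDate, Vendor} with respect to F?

{Aisle, ExpiryDate, SKU, Vendor, Weight}

Start with {Aisle, ExpiryDate, Vendor}.
Aisle, ExpiryDate --> SKU applies; add {SKU} → now {Aisle, ExpiryDate, SKU, Vendor}.
Vendor --> Weight applies; add {Weight} → now {Aisle, ExpiryDate, SKU, Vendor, Weight}.
No further FD applies.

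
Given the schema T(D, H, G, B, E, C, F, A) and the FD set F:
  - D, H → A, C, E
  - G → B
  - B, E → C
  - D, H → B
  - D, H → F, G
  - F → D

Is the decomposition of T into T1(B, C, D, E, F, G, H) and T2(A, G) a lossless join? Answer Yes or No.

No

The shared attributes are {G} and {G}⁺ = {B, G}.
The closure covers neither T1 nor T2 entirely; the join is not lossless.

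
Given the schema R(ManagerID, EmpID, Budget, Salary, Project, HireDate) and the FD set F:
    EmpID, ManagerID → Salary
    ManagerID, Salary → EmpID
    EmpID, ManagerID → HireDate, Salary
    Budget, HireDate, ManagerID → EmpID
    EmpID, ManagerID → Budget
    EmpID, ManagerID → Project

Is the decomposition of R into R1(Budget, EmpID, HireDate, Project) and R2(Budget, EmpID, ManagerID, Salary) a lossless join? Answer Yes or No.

The shared attributes are {Budget, EmpID} and {Budget, EmpID}⁺ = {Budget, EmpID}.
Neither R1 nor R2 is contained in that closure, so the decomposition is lossy.

No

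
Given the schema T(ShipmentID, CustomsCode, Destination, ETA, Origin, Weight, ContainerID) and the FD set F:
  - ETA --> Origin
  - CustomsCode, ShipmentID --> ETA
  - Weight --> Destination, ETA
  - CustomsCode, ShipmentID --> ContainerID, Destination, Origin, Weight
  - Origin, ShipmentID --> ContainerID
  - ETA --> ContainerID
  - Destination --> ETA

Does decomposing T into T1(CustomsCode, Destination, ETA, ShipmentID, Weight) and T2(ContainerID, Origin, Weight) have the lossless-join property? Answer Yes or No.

Common attributes: {Weight}; their closure is {ContainerID, Destination, ETA, Origin, Weight}.
T2 is contained in that closure, so T1 ∩ T2 --> T2 holds and the join is lossless.

Yes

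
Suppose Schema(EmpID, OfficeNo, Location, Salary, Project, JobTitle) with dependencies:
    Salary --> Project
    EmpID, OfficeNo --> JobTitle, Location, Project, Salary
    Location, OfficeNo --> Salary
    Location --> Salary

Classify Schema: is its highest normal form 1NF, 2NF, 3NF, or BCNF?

2NF

Candidate key: {EmpID, OfficeNo}. Prime attributes: {EmpID, OfficeNo}.
For Salary --> Project we have {Salary}⁺ = {Project, Salary}; {Salary} is not a superkey, so BCNF fails.
Salary --> Project has non-prime {Project} on the right and a non-superkey on the left, so 3NF fails.
No proper subset of a key has a non-prime attribute in its closure, so there is no partial dependency; 2NF holds.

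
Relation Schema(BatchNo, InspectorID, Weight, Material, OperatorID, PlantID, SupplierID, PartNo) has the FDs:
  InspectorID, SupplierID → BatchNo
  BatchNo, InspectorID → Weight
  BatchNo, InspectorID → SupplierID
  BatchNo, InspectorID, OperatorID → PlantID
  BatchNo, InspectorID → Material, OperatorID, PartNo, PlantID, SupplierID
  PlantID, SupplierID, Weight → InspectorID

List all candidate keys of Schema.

Closure of {BatchNo, InspectorID} is {BatchNo, InspectorID, Material, OperatorID, PartNo, PlantID, SupplierID, Weight}, the whole schema; {BatchNo, InspectorID} is a candidate key.
Closure of {InspectorID, SupplierID} is {BatchNo, InspectorID, Material, OperatorID, PartNo, PlantID, SupplierID, Weight}, the whole schema; {InspectorID, SupplierID} is a candidate key.
Closure of {PlantID, SupplierID, Weight} is {BatchNo, InspectorID, Material, OperatorID, PartNo, PlantID, SupplierID, Weight}, the whole schema; {PlantID, SupplierID, Weight} is a candidate key.
Any other superkey properly contains one of these, so there are no further candidate keys.

{BatchNo, InspectorID}, {InspectorID, SupplierID}, {PlantID, SupplierID, Weight}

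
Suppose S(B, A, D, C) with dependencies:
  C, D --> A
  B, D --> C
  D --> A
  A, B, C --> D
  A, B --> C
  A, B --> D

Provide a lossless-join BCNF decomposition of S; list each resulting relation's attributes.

{A, D}; {B, C, D}

Candidate keys of the original relation: {A, B}, {B, D}.
Within {A, B, C, D}: {C, D}⁺ ∩ {A, B, C, D} = {A, C, D}, not the whole set, so C, D --> A violates BCNF; decompose into {A, C, D} and {B, C, D}.
Within {A, C, D}: {D}⁺ ∩ {A, C, D} = {A, D}, not the whole set, so D --> A violates BCNF; decompose into {A, D} and {C, D}.
{A, D}: every determinant is a superkey — BCNF.
{C, D}: every determinant is a superkey — BCNF.
{B, C, D}: every determinant is a superkey — BCNF.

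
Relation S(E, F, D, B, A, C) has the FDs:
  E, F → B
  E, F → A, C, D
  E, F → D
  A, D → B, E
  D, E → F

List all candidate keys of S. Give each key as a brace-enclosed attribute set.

{A, D}, {D, E}, {E, F}

{A, D}⁺ = {A, B, C, D, E, F}, which is every attribute, so {A, D} is a candidate key.
{D, E}⁺ = {A, B, C, D, E, F}, which is every attribute, so {D, E} is a candidate key.
{E, F}⁺ = {A, B, C, D, E, F}, which is every attribute, so {E, F} is a candidate key.
No proper subset of any of these is a key, and no other minimal superkey exists.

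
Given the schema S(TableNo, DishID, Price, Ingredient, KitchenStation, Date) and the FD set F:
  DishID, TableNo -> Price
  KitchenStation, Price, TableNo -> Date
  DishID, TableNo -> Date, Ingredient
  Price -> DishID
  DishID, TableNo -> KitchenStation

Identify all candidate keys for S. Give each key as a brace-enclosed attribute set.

{DishID, TableNo}, {Price, TableNo}

No FD produces {TableNo}, so it must be in every candidate key.
Closure of {DishID, TableNo} is {Date, DishID, Ingredient, KitchenStation, Price, TableNo}, the whole schema; {DishID, TableNo} is a candidate key.
Closure of {Price, TableNo} is {Date, DishID, Ingredient, KitchenStation, Price, TableNo}, the whole schema; {Price, TableNo} is a candidate key.
These are minimal and exhaustive — every other superkey contains one of them.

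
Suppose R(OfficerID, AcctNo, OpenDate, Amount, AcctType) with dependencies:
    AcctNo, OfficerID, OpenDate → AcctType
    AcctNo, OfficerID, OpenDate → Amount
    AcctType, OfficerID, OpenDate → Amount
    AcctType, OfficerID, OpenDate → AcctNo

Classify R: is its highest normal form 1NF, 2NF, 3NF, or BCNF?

BCNF

Candidate keys: {AcctNo, OfficerID, OpenDate}, {AcctType, OfficerID, OpenDate}. Prime attributes: {AcctNo, AcctType, OfficerID, OpenDate}.
Every FD has a superkey on the left, so the relation is in BCNF.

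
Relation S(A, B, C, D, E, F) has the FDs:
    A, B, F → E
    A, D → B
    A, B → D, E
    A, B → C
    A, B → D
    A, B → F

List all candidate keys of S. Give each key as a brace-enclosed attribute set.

{A} never appears on the right of any FD, so every key must include it.
Closure of {A, B} is {A, B, C, D, E, F}, the whole schema; {A, B} is a candidate key.
Closure of {A, D} is {A, B, C, D, E, F}, the whole schema; {A, D} is a candidate key.
These are minimal and exhaustive — every other superkey contains one of them.

{A, B}, {A, D}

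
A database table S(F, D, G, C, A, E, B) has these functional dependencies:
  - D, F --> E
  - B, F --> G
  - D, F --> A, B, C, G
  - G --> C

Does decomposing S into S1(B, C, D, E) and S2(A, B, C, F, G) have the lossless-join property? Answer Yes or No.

The shared attributes are {B, C} and {B, C}⁺ = {B, C}.
S1 ⊄ {B, C} and S2 ⊄ {B, C}, so the split is lossy.

No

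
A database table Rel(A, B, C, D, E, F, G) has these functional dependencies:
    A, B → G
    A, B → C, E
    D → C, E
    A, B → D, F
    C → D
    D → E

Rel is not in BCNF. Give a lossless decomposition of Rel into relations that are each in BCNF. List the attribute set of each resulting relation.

{A, B, D, F, G}; {C, D, E}

Candidate key of the original relation: {A, B}.
Within {A, B, C, D, E, F, G}: {D}⁺ ∩ {A, B, C, D, E, F, G} = {C, D, E}, not the whole set, so D → C, E violates BCNF; decompose into {C, D, E} and {A, B, D, F, G}.
{C, D, E} is in BCNF.
{A, B, D, F, G} is in BCNF.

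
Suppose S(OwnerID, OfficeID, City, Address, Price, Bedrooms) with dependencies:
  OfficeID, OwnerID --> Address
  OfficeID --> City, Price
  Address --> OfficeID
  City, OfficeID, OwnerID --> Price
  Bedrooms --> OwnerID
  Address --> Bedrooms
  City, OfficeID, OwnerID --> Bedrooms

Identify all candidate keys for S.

{Address}, {Bedrooms, OfficeID}, {OfficeID, OwnerID}

{Address}⁺ = {Address, Bedrooms, City, OfficeID, OwnerID, Price}, which is every attribute, so {Address} is a candidate key.
{Bedrooms, OfficeID}⁺ = {Address, Bedrooms, City, OfficeID, OwnerID, Price}, which is every attribute, so {Bedrooms, OfficeID} is a candidate key.
{OfficeID, OwnerID}⁺ = {Address, Bedrooms, City, OfficeID, OwnerID, Price}, which is every attribute, so {OfficeID, OwnerID} is a candidate key.
Any other superkey properly contains one of these, so there are no further candidate keys.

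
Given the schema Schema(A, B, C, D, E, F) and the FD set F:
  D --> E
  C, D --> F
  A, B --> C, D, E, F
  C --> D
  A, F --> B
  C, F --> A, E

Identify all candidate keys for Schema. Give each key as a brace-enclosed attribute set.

{C}⁺ = {A, B, C, D, E, F} — all of the relation — so {C} is a candidate key.
{A, B}⁺ = {A, B, C, D, E, F} — all of the relation — so {A, B} is a candidate key.
{A, F}⁺ = {A, B, C, D, E, F} — all of the relation — so {A, F} is a candidate key.
No proper subset of any of these is a key, and no other minimal superkey exists.

{A, B}, {A, F}, {C}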